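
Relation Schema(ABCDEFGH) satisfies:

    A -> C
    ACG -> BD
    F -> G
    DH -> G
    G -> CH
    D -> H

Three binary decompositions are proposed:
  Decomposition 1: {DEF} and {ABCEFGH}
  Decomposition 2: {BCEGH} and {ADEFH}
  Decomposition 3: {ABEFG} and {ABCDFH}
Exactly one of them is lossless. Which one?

Decomposition 1: common = {EF}, closure = {CEFGH} → lossy.
Decomposition 2: common = {EH}, closure = {EH} → lossy.
Decomposition 3: common = {ABF}, closure = {ABCDFGH} → lossless.

Decomposition 3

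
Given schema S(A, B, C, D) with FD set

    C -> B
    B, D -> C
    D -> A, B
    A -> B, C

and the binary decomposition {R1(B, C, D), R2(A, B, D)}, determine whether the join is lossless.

Yes

Common attributes: R1 ∩ R2 = {B, D}.
Closure of {B, D}: B, D → C applies, adding C; D → A, B applies, adding A. So (B, D)⁺ = {A, B, C, D}.
This closure contains every attribute of R1, so R1 ∩ R2 → R1. The join is lossless.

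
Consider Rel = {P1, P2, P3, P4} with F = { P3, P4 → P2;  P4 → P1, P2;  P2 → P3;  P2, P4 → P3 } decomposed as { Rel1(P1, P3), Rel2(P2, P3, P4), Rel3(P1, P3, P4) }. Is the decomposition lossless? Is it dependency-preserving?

lossless and dependency-preserving

Lossless test (chase): Rows 2 and 3 agree on P3, P4; apply P3, P4→P2 and equate their P2 entries. Rows 2 and 3 agree on P4; apply P4→P1, P2 and equate their P1, P2 entries. Row 2 is now all distinguished symbols — the join is lossless.
Dependency preservation: P4 → P1, P2 is not contained in any single fragment, but the restricted closure of its left-hand side across the fragments still reaches the right-hand side; the remaining FDs each lie inside some fragment. All dependencies are preserved.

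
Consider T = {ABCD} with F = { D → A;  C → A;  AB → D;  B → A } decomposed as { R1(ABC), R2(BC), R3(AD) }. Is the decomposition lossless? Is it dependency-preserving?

Lossless test (chase): Rows 1 and 2 agree on C; apply C→A and equate their A entries. Rows 1 and 2 agree on AB; apply AB→D and equate their D entries. No row becomes fully distinguished — the join is lossy.
Dependency preservation: the restricted closure of {AB} across the fragments never reaches {D}, so AB → D cannot be enforced without a join — not preserved.

lossy and not dependency-preserving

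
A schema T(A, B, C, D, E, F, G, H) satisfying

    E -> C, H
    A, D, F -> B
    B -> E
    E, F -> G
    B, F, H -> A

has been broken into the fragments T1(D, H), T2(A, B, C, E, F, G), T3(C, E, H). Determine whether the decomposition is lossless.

No

Chase test. Columns are A, B, C, D, E, F, G, H; row i has aⱼ where attribute j ∈ Ti, else bᵢⱼ.
Initial tableau (one row per fragment):
  row 1: b11 b12 b13 a4 b15 b16 b17 a8
  row 2: a1 a2 a3 b24 a5 a6 a7 b28
  row 3: b31 b32 a3 b34 a5 b36 b37 a8
Rows 2 and 3 agree on E; apply E→C, H and equate their C, H entries.
No row becomes fully distinguished — the join is lossy.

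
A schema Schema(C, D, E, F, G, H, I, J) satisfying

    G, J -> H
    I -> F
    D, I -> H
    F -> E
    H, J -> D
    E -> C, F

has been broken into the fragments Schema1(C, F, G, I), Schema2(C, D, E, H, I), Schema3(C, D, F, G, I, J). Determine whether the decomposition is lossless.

Yes

Chase test. Columns are C, D, E, F, G, H, I, J; row i has aⱼ where attribute j ∈ Schemai, else bᵢⱼ.
Initial tableau (one row per fragment):
  row 1: a1 b12 b13 a4 a5 b16 a7 b18
  row 2: a1 a2 a3 b24 b25 a6 a7 b28
  row 3: a1 a2 b33 a4 a5 b36 a7 a8
Rows 1 and 2 agree on I; apply I→F and equate their F entries.
Rows 2 and 3 agree on D, I; apply D, I→H and equate their H entries.
Rows 1 and 2 agree on F; apply F→E and equate their E entries.
Rows 1 and 3 agree on F; apply F→E and equate their E entries.
Row 3 is now all distinguished symbols — the join is lossless.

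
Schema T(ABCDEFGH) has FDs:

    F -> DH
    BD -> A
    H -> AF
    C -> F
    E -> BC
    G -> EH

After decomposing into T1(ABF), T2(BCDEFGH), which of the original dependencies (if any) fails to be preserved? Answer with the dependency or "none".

BD -> A

Check BD → A: no single fragment contains all of {ABD}, and the restricted closure of {BD} across the fragments never reaches {A}.
F → DH is preserved.
H → AF is preserved.
C → F is preserved.
E → BC is preserved.
G → EH is preserved.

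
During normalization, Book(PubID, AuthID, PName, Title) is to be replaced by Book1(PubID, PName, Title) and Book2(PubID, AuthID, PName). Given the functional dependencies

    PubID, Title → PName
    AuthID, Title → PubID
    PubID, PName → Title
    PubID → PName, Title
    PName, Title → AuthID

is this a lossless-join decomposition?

Common attributes: Book1 ∩ Book2 = {PubID, PName}.
Closure of {PubID, PName}: PubID, PName → Title applies, adding Title; PName, Title → AuthID applies, adding AuthID. So (PubID, PName)⁺ = {PubID, AuthID, PName, Title}.
This closure contains every attribute of Book1, so Book1 ∩ Book2 → Book1. The join is lossless.

Yes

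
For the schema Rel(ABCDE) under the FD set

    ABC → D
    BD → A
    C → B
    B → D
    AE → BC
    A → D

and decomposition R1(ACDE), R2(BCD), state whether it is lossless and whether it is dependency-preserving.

Lossless test: (CD)⁺ = {ABCD}, which contains all of one fragment — lossless.
Dependency preservation: the restricted closure of {BD} across the fragments never reaches {A}, so BD → A cannot be enforced without a join — not preserved.

lossless but not dependency-preserving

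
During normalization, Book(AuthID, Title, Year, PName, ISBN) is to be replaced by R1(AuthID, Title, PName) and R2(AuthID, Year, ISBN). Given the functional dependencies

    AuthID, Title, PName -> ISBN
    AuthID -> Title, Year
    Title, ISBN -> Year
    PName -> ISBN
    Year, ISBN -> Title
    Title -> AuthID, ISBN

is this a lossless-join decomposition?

Common attributes: R1 ∩ R2 = {AuthID}.
Closure of {AuthID}: AuthID → Title, Year applies, adding Title, Year; Title → AuthID, ISBN applies, adding ISBN. So (AuthID)⁺ = {AuthID, Title, Year, ISBN}.
This closure contains every attribute of R2, so R1 ∩ R2 → R2. The join is lossless.

Yes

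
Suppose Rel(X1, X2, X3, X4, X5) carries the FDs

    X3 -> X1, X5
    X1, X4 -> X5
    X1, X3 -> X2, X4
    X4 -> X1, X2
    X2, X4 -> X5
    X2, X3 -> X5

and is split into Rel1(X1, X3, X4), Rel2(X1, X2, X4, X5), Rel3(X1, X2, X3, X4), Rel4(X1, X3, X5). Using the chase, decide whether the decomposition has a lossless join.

Yes

Chase test. Columns are X1, X2, X3, X4, X5; row i has aⱼ where attribute j ∈ Reli, else bᵢⱼ.
Initial tableau (one row per fragment):
  row 1: a1 b12 a3 a4 b15
  row 2: a1 a2 b23 a4 a5
  row 3: a1 a2 a3 a4 b35
  row 4: a1 b42 a3 b44 a5
Rows 1 and 3 agree on X3; apply X3→X1, X5 and equate their X1, X5 entries.
Rows 1 and 4 agree on X3; apply X3→X1, X5 and equate their X1, X5 entries.
Rows 1 and 3 agree on X1, X3; apply X1, X3→X2, X4 and equate their X2, X4 entries.
Rows 1 and 4 agree on X1, X3; apply X1, X3→X2, X4 and equate their X2, X4 entries.
Row 1 is now all distinguished symbols — the join is lossless.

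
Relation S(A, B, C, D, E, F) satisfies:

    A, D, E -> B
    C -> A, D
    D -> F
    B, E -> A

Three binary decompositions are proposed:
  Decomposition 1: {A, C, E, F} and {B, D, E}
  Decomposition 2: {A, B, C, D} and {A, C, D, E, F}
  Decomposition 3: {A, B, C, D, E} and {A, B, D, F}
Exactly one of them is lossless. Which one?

Decomposition 3

Decomposition 1: common = {E}, closure = {E} → lossy.
Decomposition 2: common = {A, C, D}, closure = {A, C, D, F} → lossy.
Decomposition 3: common = {A, B, D}, closure = {A, B, D, F} → lossless.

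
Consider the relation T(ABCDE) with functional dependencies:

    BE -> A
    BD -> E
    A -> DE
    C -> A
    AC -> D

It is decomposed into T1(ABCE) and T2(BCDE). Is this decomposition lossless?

Common attributes: T1 ∩ T2 = {BCE}.
Closure of {BCE}: BE → A applies, adding A; A → DE applies, adding D. So (BCE)⁺ = {ABCDE}.
This closure contains every attribute of T1, so T1 ∩ T2 → T1. The join is lossless.

Yes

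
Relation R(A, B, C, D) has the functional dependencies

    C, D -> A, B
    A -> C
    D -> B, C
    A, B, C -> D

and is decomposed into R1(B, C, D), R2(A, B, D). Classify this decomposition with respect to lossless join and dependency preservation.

lossless but not dependency-preserving

Lossless test: (B, D)⁺ = {A, B, C, D}, which contains all of one fragment — lossless.
Dependency preservation: the restricted closure of {A} across the fragments never reaches {C}, so A → C cannot be enforced without a join — not preserved.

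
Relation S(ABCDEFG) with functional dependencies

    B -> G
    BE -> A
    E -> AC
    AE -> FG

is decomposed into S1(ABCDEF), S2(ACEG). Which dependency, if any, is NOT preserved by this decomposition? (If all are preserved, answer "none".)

B -> G

Check B → G: no single fragment contains all of {BG}, and the restricted closure of {B} across the fragments never reaches {G}.
BE → A is preserved.
E → AC is preserved.
AE → FG is preserved.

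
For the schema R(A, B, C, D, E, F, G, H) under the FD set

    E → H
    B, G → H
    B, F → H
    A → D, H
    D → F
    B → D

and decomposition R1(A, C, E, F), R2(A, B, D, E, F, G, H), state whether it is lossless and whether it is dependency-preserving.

Lossless test: (A, E, F)⁺ = {A, D, E, F, H}, which is a superkey of neither fragment — lossy.
Dependency preservation: every FD's attributes lie within a single fragment, so each can be enforced locally — preserved.

lossy but dependency-preserving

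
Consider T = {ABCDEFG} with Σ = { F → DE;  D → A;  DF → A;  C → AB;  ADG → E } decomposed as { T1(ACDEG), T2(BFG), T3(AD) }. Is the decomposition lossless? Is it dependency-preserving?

lossy and not dependency-preserving

Lossless test (chase): applying each FD to every pair of rows produces no changes in the tableau, so no row becomes fully distinguished — the join is lossy.
Dependency preservation: the restricted closure of {F} across the fragments never reaches {DE}, so F → DE cannot be enforced without a join — not preserved.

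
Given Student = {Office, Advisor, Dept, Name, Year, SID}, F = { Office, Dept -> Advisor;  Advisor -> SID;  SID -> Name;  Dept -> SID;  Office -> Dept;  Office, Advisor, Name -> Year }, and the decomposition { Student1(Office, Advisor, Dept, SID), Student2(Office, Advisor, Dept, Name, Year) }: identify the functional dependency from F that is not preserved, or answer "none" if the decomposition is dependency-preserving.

SID -> Name

Check SID → Name: no single fragment contains all of {Name, SID}, and the restricted closure of {SID} across the fragments never reaches {Name}.
Office, Dept → Advisor is preserved.
Advisor → SID is preserved.
Dept → SID is preserved.
Office → Dept is preserved.
Office, Advisor, Name → Year is preserved.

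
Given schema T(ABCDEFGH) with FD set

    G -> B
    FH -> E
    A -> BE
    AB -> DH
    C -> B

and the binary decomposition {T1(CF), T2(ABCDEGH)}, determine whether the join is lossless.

Common attributes: T1 ∩ T2 = {C}.
Closure of {C}: C → B applies, adding B. So (C)⁺ = {BC}.
The closure contains neither all of T1 = {CF} nor all of T2 = {ABCDEGH}, so the common attributes are not a superkey of either fragment. The join is lossy.

No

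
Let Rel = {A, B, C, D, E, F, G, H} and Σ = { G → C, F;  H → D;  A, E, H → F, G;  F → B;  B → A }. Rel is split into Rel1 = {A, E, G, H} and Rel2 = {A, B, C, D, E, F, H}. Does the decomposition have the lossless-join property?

Common attributes: Rel1 ∩ Rel2 = {A, E, H}.
Closure of {A, E, H}: H → D applies, adding D; A, E, H → F, G applies, adding F, G; F → B applies, adding B; G → C, F applies, adding C. So (A, E, H)⁺ = {A, B, C, D, E, F, G, H}.
This closure contains every attribute of Rel1, so Rel1 ∩ Rel2 → Rel1. The join is lossless.

Yes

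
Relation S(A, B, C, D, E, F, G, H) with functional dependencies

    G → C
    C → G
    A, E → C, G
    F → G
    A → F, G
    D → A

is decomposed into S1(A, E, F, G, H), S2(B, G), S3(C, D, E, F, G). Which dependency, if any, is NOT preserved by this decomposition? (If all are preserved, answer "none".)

Check D → A: no single fragment contains all of {A, D}, and the restricted closure of {D} across the fragments never reaches {A}.
G → C is preserved.
C → G is preserved.
A, E → C, G is preserved.
F → G is preserved.
A → F, G is preserved.

D → A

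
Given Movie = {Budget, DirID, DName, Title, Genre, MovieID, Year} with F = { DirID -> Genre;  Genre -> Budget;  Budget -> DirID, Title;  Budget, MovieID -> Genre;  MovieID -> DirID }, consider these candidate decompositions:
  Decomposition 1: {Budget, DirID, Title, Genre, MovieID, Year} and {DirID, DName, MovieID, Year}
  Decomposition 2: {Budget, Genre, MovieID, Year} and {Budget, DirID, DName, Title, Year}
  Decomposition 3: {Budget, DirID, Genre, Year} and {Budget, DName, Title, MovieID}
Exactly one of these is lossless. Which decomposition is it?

Decomposition 1

Decomposition 1: common = {DirID, MovieID, Year}, closure = {Budget, DirID, Title, Genre, MovieID, Year} → lossless.
Decomposition 2: common = {Budget, Year}, closure = {Budget, DirID, Title, Genre, Year} → lossy.
Decomposition 3: common = {Budget}, closure = {Budget, DirID, Title, Genre} → lossy.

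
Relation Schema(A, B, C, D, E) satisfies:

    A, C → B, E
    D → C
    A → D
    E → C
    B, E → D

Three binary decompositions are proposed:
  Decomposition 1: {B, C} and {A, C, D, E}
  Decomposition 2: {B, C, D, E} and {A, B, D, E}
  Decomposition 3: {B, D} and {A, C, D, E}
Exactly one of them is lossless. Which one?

Decomposition 2

Decomposition 1: common = {C}, closure = {C} → lossy.
Decomposition 2: common = {B, D, E}, closure = {B, C, D, E} → lossless.
Decomposition 3: common = {D}, closure = {C, D} → lossy.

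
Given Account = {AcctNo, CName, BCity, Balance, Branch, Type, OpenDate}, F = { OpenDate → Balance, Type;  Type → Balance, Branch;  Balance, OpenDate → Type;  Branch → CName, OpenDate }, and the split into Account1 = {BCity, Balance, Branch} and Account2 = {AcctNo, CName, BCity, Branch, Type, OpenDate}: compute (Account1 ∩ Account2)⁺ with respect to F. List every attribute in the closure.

CName, BCity, Balance, Branch, Type, OpenDate

Account1 ∩ Account2 = {BCity, Branch}.
Branch → CName, OpenDate applies, adding CName, OpenDate
OpenDate → Balance, Type applies, adding Balance, Type
Closure: {CName, BCity, Balance, Branch, Type, OpenDate}.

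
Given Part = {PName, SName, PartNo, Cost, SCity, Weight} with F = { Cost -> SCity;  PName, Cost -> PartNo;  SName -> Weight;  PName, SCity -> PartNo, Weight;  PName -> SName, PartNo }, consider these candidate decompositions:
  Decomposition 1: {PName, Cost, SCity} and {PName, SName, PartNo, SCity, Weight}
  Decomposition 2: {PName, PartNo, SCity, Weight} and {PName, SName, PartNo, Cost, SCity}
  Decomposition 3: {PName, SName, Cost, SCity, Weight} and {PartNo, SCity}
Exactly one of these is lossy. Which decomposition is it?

Decomposition 3

Decomposition 1: common = {PName, SCity}, closure = {PName, SName, PartNo, SCity, Weight} → lossless.
Decomposition 2: common = {PName, PartNo, SCity}, closure = {PName, SName, PartNo, SCity, Weight} → lossless.
Decomposition 3: common = {SCity}, closure = {SCity} → lossy.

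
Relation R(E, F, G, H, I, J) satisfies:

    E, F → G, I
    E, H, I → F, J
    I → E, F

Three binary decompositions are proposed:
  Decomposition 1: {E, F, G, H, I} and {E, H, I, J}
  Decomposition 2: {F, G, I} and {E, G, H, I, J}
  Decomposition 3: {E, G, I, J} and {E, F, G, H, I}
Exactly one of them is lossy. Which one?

Decomposition 3

Decomposition 1: common = {E, H, I}, closure = {E, F, G, H, I, J} → lossless.
Decomposition 2: common = {G, I}, closure = {E, F, G, I} → lossless.
Decomposition 3: common = {E, G, I}, closure = {E, F, G, I} → lossy.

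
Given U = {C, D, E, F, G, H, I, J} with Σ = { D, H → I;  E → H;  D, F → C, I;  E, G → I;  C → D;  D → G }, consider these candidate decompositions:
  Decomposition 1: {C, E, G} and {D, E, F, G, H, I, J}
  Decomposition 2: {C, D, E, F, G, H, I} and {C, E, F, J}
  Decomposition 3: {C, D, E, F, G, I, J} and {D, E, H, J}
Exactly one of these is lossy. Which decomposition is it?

Decomposition 1: common = {E, G}, closure = {E, G, H, I} → lossy.
Decomposition 2: common = {C, E, F}, closure = {C, D, E, F, G, H, I} → lossless.
Decomposition 3: common = {D, E, J}, closure = {D, E, G, H, I, J} → lossless.

Decomposition 1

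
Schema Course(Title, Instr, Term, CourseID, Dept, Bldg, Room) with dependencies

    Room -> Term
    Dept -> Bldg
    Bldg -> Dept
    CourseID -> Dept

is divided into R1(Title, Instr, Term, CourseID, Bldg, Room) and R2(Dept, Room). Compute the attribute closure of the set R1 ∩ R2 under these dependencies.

R1 ∩ R2 = {Room}.
Room → Term applies, adding Term
Closure: {Term, Room}.

Term, Room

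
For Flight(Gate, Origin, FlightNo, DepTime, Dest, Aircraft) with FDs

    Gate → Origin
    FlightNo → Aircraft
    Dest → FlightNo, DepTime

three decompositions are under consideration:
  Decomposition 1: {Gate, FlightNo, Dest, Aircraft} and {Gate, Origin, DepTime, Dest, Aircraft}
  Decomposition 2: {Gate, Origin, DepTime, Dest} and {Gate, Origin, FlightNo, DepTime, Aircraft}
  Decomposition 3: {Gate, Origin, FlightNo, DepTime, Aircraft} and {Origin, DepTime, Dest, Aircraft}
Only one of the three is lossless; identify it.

Decomposition 1

Decomposition 1: common = {Gate, Dest, Aircraft}, closure = {Gate, Origin, FlightNo, DepTime, Dest, Aircraft} → lossless.
Decomposition 2: common = {Gate, Origin, DepTime}, closure = {Gate, Origin, DepTime} → lossy.
Decomposition 3: common = {Origin, DepTime, Aircraft}, closure = {Origin, DepTime, Aircraft} → lossy.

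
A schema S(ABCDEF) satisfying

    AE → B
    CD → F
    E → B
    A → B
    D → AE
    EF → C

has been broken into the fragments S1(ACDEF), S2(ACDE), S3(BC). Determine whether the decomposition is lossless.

No

Chase test. Columns are ABCDEF; row i has aⱼ where attribute j ∈ Si, else bᵢⱼ.
Initial tableau (one row per fragment):
  row 1: a1 b12 a3 a4 a5 a6
  row 2: a1 b22 a3 a4 a5 b26
  row 3: b31 a2 a3 b34 b35 b36
Rows 1 and 2 agree on AE; apply AE→B and equate their B entries.
Rows 1 and 2 agree on CD; apply CD→F and equate their F entries.
No row becomes fully distinguished — the join is lossy.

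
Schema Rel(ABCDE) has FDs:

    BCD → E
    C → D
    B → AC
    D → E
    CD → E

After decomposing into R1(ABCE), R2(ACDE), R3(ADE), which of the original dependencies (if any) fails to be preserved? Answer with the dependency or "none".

BCD → E: restricted closure across fragments reaches E.
C → D lies within R2.
B → AC lies within R1.
D → E lies within R2.
CD → E lies within R2.
Every dependency is enforceable on the fragments, so the decomposition is dependency-preserving.

none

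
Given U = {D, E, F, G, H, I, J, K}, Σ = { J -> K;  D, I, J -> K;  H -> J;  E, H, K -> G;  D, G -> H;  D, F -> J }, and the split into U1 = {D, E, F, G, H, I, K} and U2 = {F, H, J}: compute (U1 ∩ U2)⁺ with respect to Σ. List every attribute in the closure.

U1 ∩ U2 = {F, H}.
H → J applies, adding J
J → K applies, adding K
Closure: {F, H, J, K}.

F, H, J, K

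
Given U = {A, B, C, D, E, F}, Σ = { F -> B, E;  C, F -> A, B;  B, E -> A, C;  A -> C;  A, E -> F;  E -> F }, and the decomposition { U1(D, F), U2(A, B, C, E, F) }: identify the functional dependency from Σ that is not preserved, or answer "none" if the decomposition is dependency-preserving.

F → B, E lies within U2.
C, F → A, B lies within U2.
B, E → A, C lies within U2.
A → C lies within U2.
A, E → F lies within U2.
E → F lies within U2.
Every dependency is enforceable on the fragments, so the decomposition is dependency-preserving.

none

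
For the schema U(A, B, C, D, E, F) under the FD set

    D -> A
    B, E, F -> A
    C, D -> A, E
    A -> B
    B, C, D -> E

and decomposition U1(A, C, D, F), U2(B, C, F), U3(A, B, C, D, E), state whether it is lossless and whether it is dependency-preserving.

lossless but not dependency-preserving

Lossless test (chase): Rows 1 and 3 agree on C, D; apply C, D→A, E and equate their A, E entries. Rows 1 and 3 agree on A; apply A→B and equate their B entries. Row 1 is now all distinguished symbols — the join is lossless.
Dependency preservation: the restricted closure of {B, E, F} across the fragments never reaches {A}, so B, E, F → A cannot be enforced without a join — not preserved.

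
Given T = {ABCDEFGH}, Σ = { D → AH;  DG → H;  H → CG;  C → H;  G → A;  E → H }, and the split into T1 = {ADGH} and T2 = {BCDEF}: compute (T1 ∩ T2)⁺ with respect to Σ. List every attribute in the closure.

ACDGH

T1 ∩ T2 = {D}.
D → AH applies, adding AH
H → CG applies, adding CG
Closure: {ACDGH}.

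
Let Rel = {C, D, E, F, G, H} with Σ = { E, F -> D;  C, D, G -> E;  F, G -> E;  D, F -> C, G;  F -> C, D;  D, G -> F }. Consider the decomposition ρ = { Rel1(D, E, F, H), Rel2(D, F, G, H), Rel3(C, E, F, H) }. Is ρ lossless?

Chase test. Columns are C, D, E, F, G, H; row i has aⱼ where attribute j ∈ Reli, else bᵢⱼ.
Initial tableau (one row per fragment):
  row 1: b11 a2 a3 a4 b15 a6
  row 2: b21 a2 b23 a4 a5 a6
  row 3: a1 b32 a3 a4 b35 a6
Rows 1 and 3 agree on E, F; apply E, F→D and equate their D entries.
Rows 1 and 2 agree on D, F; apply D, F→C, G and equate their C, G entries.
Rows 1 and 3 agree on D, F; apply D, F→C, G and equate their C, G entries.
Rows 1 and 2 agree on C, D, G; apply C, D, G→E and equate their E entries.
Row 1 is now all distinguished symbols — the join is lossless.

Yes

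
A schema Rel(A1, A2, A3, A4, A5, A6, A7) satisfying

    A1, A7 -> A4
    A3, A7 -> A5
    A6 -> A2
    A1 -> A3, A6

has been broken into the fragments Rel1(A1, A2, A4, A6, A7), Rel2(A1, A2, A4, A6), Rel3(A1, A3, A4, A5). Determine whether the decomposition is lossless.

No

Chase test. Columns are A1, A2, A3, A4, A5, A6, A7; row i has aⱼ where attribute j ∈ Reli, else bᵢⱼ.
Initial tableau (one row per fragment):
  row 1: a1 a2 b13 a4 b15 a6 a7
  row 2: a1 a2 b23 a4 b25 a6 b27
  row 3: a1 b32 a3 a4 a5 b36 b37
Rows 1 and 2 agree on A1; apply A1→A3, A6 and equate their A3, A6 entries.
Rows 1 and 3 agree on A1; apply A1→A3, A6 and equate their A3, A6 entries.
Rows 1 and 3 agree on A6; apply A6→A2 and equate their A2 entries.
No row becomes fully distinguished — the join is lossy.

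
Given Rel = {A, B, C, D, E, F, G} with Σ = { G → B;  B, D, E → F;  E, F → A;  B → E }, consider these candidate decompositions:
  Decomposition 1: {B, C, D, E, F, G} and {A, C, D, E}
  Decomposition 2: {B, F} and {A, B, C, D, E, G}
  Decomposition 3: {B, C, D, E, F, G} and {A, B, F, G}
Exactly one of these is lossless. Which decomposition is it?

Decomposition 3

Decomposition 1: common = {C, D, E}, closure = {C, D, E} → lossy.
Decomposition 2: common = {B}, closure = {B, E} → lossy.
Decomposition 3: common = {B, F, G}, closure = {A, B, E, F, G} → lossless.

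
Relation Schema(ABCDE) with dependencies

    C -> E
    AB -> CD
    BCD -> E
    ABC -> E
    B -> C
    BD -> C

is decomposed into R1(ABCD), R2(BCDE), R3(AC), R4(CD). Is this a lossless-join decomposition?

Chase test. Columns are ABCDE; row i has aⱼ where attribute j ∈ Ri, else bᵢⱼ.
Initial tableau (one row per fragment):
  row 1: a1 a2 a3 a4 b15
  row 2: b21 a2 a3 a4 a5
  row 3: a1 b32 a3 b34 b35
  row 4: b41 b42 a3 a4 b45
Rows 1 and 2 agree on C; apply C→E and equate their E entries.
Rows 1 and 3 agree on C; apply C→E and equate their E entries.
Rows 1 and 4 agree on C; apply C→E and equate their E entries.
Row 1 is now all distinguished symbols — the join is lossless.

Yes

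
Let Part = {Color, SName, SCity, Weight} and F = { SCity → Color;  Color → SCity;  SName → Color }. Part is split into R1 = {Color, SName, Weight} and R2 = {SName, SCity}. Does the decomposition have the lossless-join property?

Common attributes: R1 ∩ R2 = {SName}.
Closure of {SName}: SName → Color applies, adding Color; Color → SCity applies, adding SCity. So (SName)⁺ = {Color, SName, SCity}.
This closure contains every attribute of R2, so R1 ∩ R2 → R2. The join is lossless.

Yes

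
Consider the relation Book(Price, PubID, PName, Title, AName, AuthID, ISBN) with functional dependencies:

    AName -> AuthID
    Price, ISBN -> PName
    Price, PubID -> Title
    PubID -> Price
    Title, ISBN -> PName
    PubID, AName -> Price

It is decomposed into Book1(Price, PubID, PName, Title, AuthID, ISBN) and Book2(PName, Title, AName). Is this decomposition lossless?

No

Common attributes: Book1 ∩ Book2 = {PName, Title}.
No dependency enlarges {PName, Title}, so (PName, Title)⁺ = {PName, Title}.
The closure contains neither all of Book1 = {Price, PubID, PName, Title, AuthID, ISBN} nor all of Book2 = {PName, Title, AName}, so the common attributes are not a superkey of either fragment. The join is lossy.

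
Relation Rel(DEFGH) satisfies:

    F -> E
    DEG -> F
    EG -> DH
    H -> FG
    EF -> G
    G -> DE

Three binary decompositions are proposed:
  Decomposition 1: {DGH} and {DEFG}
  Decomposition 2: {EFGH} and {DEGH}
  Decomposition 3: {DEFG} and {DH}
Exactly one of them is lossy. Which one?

Decomposition 1: common = {DG}, closure = {DEFGH} → lossless.
Decomposition 2: common = {EGH}, closure = {DEFGH} → lossless.
Decomposition 3: common = {D}, closure = {D} → lossy.

Decomposition 3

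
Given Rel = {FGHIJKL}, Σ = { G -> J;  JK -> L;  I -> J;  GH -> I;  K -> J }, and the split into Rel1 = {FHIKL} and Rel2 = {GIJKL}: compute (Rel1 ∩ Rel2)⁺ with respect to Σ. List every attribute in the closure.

Rel1 ∩ Rel2 = {IKL}.
I → J applies, adding J
Closure: {IJKL}.

IJKL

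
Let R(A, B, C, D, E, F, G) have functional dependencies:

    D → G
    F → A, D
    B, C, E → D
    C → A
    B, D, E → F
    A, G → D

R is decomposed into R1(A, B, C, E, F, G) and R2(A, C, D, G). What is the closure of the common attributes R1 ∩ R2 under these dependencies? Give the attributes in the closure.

R1 ∩ R2 = {A, C, G}.
A, G → D applies, adding D
Closure: {A, C, D, G}.

A, C, D, G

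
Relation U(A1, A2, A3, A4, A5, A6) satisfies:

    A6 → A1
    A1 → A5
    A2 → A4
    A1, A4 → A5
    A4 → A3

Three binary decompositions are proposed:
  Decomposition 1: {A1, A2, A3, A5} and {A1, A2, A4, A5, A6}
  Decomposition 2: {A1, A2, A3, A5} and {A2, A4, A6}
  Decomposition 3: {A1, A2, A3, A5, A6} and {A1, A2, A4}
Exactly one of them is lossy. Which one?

Decomposition 2

Decomposition 1: common = {A1, A2, A5}, closure = {A1, A2, A3, A4, A5} → lossless.
Decomposition 2: common = {A2}, closure = {A2, A3, A4} → lossy.
Decomposition 3: common = {A1, A2}, closure = {A1, A2, A3, A4, A5} → lossless.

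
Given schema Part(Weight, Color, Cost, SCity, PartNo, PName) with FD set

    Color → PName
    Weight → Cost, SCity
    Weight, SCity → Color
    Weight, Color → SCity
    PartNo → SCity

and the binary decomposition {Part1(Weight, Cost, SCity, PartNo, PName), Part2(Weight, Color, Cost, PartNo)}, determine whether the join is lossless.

Common attributes: Part1 ∩ Part2 = {Weight, Cost, PartNo}.
Closure of {Weight, Cost, PartNo}: Weight → Cost, SCity applies, adding SCity; Weight, SCity → Color applies, adding Color; Color → PName applies, adding PName. So (Weight, Cost, PartNo)⁺ = {Weight, Color, Cost, SCity, PartNo, PName}.
This closure contains every attribute of Part1, so Part1 ∩ Part2 → Part1. The join is lossless.

Yes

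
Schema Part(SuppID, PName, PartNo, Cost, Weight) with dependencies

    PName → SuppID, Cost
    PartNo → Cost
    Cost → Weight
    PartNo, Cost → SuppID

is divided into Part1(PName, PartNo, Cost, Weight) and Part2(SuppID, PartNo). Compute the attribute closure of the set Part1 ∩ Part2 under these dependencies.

Part1 ∩ Part2 = {PartNo}.
PartNo → Cost applies, adding Cost
Cost → Weight applies, adding Weight
PartNo, Cost → SuppID applies, adding SuppID
Closure: {SuppID, PartNo, Cost, Weight}.

SuppID, PartNo, Cost, Weight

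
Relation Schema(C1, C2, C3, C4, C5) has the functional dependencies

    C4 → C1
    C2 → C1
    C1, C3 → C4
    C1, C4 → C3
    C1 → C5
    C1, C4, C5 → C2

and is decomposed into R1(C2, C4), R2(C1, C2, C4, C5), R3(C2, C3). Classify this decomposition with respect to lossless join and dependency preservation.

lossy and not dependency-preserving

Lossless test (chase): Rows 1 and 2 agree on C4; apply C4→C1 and equate their C1 entries. Rows 1 and 3 agree on C2; apply C2→C1 and equate their C1 entries. Rows 1 and 2 agree on C1, C4; apply C1, C4→C3 and equate their C3 entries. Rows 1 and 2 agree on C1; apply C1→C5 and equate their C5 entries. Rows 1 and 3 agree on C1; apply C1→C5 and equate their C5 entries. No row becomes fully distinguished — the join is lossy.
Dependency preservation: the restricted closure of {C1, C3} across the fragments never reaches {C4}, so C1, C3 → C4 cannot be enforced without a join — not preserved.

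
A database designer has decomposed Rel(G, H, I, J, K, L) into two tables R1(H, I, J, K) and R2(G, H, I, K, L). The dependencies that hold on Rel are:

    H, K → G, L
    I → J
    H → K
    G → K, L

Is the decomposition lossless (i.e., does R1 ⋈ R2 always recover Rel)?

Common attributes: R1 ∩ R2 = {H, I, K}.
Closure of {H, I, K}: H, K → G, L applies, adding G, L; I → J applies, adding J. So (H, I, K)⁺ = {G, H, I, J, K, L}.
This closure contains every attribute of R1, so R1 ∩ R2 → R1. The join is lossless.

Yes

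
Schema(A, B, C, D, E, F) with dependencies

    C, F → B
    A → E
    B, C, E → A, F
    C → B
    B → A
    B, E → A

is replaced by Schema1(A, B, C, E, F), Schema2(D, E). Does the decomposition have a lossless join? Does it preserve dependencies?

lossy but dependency-preserving

Lossless test: (E)⁺ = {E}, which is a superkey of neither fragment — lossy.
Dependency preservation: every FD's attributes lie within a single fragment, so each can be enforced locally — preserved.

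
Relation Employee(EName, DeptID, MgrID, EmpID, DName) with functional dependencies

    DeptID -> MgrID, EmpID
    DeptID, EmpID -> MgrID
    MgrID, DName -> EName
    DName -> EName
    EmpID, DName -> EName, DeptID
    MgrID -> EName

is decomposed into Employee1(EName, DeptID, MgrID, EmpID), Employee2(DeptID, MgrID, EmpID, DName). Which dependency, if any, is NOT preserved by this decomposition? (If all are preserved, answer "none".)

Check DName → EName: no single fragment contains all of {EName, DName}, and the restricted closure of {DName} across the fragments never reaches {EName}.
DeptID → MgrID, EmpID is preserved.
DeptID, EmpID → MgrID is preserved.
MgrID, DName → EName is preserved.
EmpID, DName → EName, DeptID is preserved.
MgrID → EName is preserved.

DName -> EName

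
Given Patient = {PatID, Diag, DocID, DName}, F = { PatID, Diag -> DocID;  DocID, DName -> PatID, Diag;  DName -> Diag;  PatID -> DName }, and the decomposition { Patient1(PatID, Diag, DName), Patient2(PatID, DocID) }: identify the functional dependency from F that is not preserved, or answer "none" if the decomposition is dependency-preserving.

Check DocID, DName → PatID, Diag: no single fragment contains all of {PatID, Diag, DocID, DName}, and the restricted closure of {DocID, DName} across the fragments never reaches {PatID, Diag}.
PatID, Diag → DocID is preserved.
DName → Diag is preserved.
PatID → DName is preserved.

DocID, DName -> PatID, Diag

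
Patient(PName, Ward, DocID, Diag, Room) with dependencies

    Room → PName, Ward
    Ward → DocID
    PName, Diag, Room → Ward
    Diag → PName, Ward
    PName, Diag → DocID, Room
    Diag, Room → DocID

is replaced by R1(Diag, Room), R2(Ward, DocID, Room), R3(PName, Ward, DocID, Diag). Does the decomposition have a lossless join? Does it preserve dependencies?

lossless but not dependency-preserving

Lossless test (chase): Rows 1 and 2 agree on Room; apply Room→PName, Ward and equate their PName, Ward entries. Rows 1 and 2 agree on Ward; apply Ward→DocID and equate their DocID entries. Rows 1 and 3 agree on Diag; apply Diag→PName, Ward and equate their PName, Ward entries. Rows 1 and 3 agree on PName, Diag; apply PName, Diag→DocID, Room and equate their DocID, Room entries. Row 1 is now all distinguished symbols — the join is lossless.
Dependency preservation: the restricted closure of {Room} across the fragments never reaches {PName, Ward}, so Room → PName, Ward cannot be enforced without a join — not preserved.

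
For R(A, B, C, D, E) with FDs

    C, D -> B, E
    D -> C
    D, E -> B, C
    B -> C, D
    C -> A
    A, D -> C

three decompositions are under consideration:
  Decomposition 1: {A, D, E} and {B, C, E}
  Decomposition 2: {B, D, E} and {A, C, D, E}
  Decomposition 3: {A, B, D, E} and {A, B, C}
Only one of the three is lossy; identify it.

Decomposition 1: common = {E}, closure = {E} → lossy.
Decomposition 2: common = {D, E}, closure = {A, B, C, D, E} → lossless.
Decomposition 3: common = {A, B}, closure = {A, B, C, D, E} → lossless.

Decomposition 1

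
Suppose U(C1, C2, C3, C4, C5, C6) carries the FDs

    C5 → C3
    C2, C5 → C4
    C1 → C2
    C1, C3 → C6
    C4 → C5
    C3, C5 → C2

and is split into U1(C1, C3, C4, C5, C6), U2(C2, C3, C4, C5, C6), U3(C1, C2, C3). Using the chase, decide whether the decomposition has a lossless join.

Yes

Chase test. Columns are C1, C2, C3, C4, C5, C6; row i has aⱼ where attribute j ∈ Ui, else bᵢⱼ.
Initial tableau (one row per fragment):
  row 1: a1 b12 a3 a4 a5 a6
  row 2: b21 a2 a3 a4 a5 a6
  row 3: a1 a2 a3 b34 b35 b36
Rows 1 and 3 agree on C1; apply C1→C2 and equate their C2 entries.
Rows 1 and 3 agree on C1, C3; apply C1, C3→C6 and equate their C6 entries.
Row 1 is now all distinguished symbols — the join is lossless.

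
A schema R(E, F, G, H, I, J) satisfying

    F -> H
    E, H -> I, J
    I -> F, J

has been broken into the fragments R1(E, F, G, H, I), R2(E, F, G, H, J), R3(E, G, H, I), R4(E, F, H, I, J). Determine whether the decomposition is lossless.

Yes

Chase test. Columns are E, F, G, H, I, J; row i has aⱼ where attribute j ∈ Ri, else bᵢⱼ.
Initial tableau (one row per fragment):
  row 1: a1 a2 a3 a4 a5 b16
  row 2: a1 a2 a3 a4 b25 a6
  row 3: a1 b32 a3 a4 a5 b36
  row 4: a1 a2 b43 a4 a5 a6
Rows 1 and 2 agree on E, H; apply E, H→I, J and equate their I, J entries.
Rows 1 and 3 agree on E, H; apply E, H→I, J and equate their I, J entries.
Rows 1 and 3 agree on I; apply I→F, J and equate their F, J entries.
Row 1 is now all distinguished symbols — the join is lossless.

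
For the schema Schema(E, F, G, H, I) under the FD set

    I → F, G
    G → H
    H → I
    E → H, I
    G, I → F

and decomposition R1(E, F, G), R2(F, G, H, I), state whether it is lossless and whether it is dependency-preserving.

Lossless test: (F, G)⁺ = {F, G, H, I}, which contains all of one fragment — lossless.
Dependency preservation: E → H, I is not contained in any single fragment, but the restricted closure of its left-hand side across the fragments still reaches the right-hand side; the remaining FDs each lie inside some fragment. All dependencies are preserved.

lossless and dependency-preserving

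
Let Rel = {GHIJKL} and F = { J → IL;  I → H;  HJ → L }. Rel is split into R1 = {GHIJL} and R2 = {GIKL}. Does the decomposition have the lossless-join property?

No

Common attributes: R1 ∩ R2 = {GIL}.
Closure of {GIL}: I → H applies, adding H. So (GIL)⁺ = {GHIL}.
The closure contains neither all of R1 = {GHIJL} nor all of R2 = {GIKL}, so the common attributes are not a superkey of either fragment. The join is lossy.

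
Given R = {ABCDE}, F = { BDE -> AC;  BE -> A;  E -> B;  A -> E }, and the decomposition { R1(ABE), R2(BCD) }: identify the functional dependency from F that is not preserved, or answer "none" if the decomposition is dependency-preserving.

BDE -> AC

Check BDE → AC: no single fragment contains all of {ABCDE}, and the restricted closure of {BDE} across the fragments never reaches {AC}.
BE → A is preserved.
E → B is preserved.
A → E is preserved.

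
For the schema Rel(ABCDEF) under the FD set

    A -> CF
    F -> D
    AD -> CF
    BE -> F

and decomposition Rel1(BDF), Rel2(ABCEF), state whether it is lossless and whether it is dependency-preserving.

lossless and dependency-preserving

Lossless test: (BF)⁺ = {BDF}, which contains all of one fragment — lossless.
Dependency preservation: AD → CF is not contained in any single fragment, but the restricted closure of its left-hand side across the fragments still reaches the right-hand side; the remaining FDs each lie inside some fragment. All dependencies are preserved.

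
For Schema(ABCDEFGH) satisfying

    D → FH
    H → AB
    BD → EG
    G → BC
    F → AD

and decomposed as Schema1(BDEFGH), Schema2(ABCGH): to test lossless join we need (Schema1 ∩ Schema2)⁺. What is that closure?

ABCGH

Schema1 ∩ Schema2 = {BGH}.
H → AB applies, adding A
G → BC applies, adding C
Closure: {ABCGH}.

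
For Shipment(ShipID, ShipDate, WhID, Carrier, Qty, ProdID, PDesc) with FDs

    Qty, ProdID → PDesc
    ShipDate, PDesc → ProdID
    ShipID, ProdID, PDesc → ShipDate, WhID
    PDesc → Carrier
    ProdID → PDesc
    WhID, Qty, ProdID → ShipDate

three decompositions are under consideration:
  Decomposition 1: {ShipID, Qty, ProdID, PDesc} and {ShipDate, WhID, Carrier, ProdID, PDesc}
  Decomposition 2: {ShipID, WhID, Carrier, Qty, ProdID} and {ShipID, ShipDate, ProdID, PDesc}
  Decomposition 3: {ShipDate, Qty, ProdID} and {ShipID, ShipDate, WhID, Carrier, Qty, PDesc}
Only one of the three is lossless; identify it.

Decomposition 2

Decomposition 1: common = {ProdID, PDesc}, closure = {Carrier, ProdID, PDesc} → lossy.
Decomposition 2: common = {ShipID, ProdID}, closure = {ShipID, ShipDate, WhID, Carrier, ProdID, PDesc} → lossless.
Decomposition 3: common = {ShipDate, Qty}, closure = {ShipDate, Qty} → lossy.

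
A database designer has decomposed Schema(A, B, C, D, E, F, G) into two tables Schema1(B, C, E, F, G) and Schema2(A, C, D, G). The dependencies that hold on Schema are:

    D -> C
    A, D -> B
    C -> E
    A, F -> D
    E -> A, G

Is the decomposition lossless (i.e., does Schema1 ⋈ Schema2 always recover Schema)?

Common attributes: Schema1 ∩ Schema2 = {C, G}.
Closure of {C, G}: C → E applies, adding E; E → A, G applies, adding A. So (C, G)⁺ = {A, C, E, G}.
The closure contains neither all of Schema1 = {B, C, E, F, G} nor all of Schema2 = {A, C, D, G}, so the common attributes are not a superkey of either fragment. The join is lossy.

No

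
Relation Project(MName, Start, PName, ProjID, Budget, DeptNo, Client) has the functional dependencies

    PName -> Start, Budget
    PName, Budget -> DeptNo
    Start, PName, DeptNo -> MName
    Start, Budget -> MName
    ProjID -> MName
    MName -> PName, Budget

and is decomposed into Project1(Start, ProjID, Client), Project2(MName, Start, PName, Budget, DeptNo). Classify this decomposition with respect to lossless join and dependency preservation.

Lossless test: (Start)⁺ = {Start}, which is a superkey of neither fragment — lossy.
Dependency preservation: the restricted closure of {ProjID} across the fragments never reaches {MName}, so ProjID → MName cannot be enforced without a join — not preserved.

lossy and not dependency-preserving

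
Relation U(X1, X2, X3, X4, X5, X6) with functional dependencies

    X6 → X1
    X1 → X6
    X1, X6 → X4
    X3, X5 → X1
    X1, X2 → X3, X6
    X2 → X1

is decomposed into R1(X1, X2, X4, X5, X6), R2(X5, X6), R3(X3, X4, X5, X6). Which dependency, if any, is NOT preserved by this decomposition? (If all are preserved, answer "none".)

X1, X2 → X3, X6

Check X1, X2 → X3, X6: no single fragment contains all of {X1, X2, X3, X6}, and the restricted closure of {X1, X2} across the fragments never reaches {X3, X6}.
X6 → X1 is preserved.
X1 → X6 is preserved.
X1, X6 → X4 is preserved.
X3, X5 → X1 is preserved.
X2 → X1 is preserved.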